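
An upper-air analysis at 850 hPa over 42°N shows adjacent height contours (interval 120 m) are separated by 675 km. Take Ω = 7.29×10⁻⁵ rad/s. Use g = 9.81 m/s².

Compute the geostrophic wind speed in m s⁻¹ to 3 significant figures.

Coriolis parameter at 42°N:
f = 2Ω sin φ = 2 × 7.29×10⁻⁵ × sin 42° = 9.76×10⁻⁵ s⁻¹
Height gradient: |∂Z/∂n| = 120 m / 675000 m = 1.78×10⁻⁴
On a pressure surface, geostrophic balance gives V_g = (g/f)|∂Z/∂n|:
V_g = 9.81 × 1.78×10⁻⁴ / 9.76×10⁻⁵ = 17.9 m/s

17.9 m s⁻¹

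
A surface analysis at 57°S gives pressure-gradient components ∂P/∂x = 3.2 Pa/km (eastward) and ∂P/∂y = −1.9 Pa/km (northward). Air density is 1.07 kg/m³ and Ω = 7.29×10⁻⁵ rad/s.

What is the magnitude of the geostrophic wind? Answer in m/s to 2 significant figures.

Coriolis parameter at 57°S:
f = 2Ω sin φ = 2 × 7.29×10⁻⁵ × sin 57° = 1.22×10⁻⁴ s⁻¹
In the Southern Hemisphere f is negative: f = −1.22×10⁻⁴ s⁻¹.
Component geostrophic relations (x east, y north):
u_g = −(1/(fρ)) ∂P/∂y,  v_g = (1/(fρ)) ∂P/∂x
u_g = −(−1.9×10⁻³)/(−1.22×10⁻⁴ × 1.07) = −14.5 m/s;  v_g = (3.2×10⁻³)/(−1.22×10⁻⁴ × 1.07) = −24.5 m/s
|V_g| = √(u_g² + v_g²) = 28.4 m/s

28 m/s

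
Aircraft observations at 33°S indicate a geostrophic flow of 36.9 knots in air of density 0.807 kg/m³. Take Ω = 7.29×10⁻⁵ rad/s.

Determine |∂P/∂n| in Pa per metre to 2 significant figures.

Coriolis parameter at 33°S:
f = 2Ω sin φ = 2 × 7.29×10⁻⁵ × sin 33° = 7.94×10⁻⁵ s⁻¹
Wind speed in SI: 36.9 knots = 19.0 m/s
Geostrophic balance rearranged: |∂P/∂n| = f ρ V_g
|∂P/∂n| = 7.94×10⁻⁵ × 0.807 × 19.0 = 1.22×10⁻³ Pa/m

1.2×10⁻³ Pa/m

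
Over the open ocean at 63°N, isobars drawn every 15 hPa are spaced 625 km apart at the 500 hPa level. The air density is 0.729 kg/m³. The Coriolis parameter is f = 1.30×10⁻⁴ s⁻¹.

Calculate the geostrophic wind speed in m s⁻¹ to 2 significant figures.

Pressure gradient: |∂P/∂n| = 1500 Pa / 625000 m = 2.40×10⁻³ Pa/m
Geostrophic balance (pressure-gradient force = Coriolis force):
V_g = (1/(fρ)) |∂P/∂n| = 2.40×10⁻³ / (1.30×10⁻⁴ × 0.729) = 25.3 m/s

25 m s⁻¹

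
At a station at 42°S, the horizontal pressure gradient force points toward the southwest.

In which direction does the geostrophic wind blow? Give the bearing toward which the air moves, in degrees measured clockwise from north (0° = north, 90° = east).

The pressure-gradient force points toward the southwest (bearing 225°).
Geostrophic balance: in the Southern Hemisphere the Coriolis force deflects motion to the left, so the geostrophic wind blows 90° to the left of the pressure-gradient force (low pressure on the right).
Rotating 225° by 90° counterclockwise gives 135° — the wind blows toward the southeast.

135°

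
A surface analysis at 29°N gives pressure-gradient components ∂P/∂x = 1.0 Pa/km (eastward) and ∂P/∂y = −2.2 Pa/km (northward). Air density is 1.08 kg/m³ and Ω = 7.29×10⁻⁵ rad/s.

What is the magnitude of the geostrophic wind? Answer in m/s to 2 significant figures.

Coriolis parameter at 29°N:
f = 2Ω sin φ = 2 × 7.29×10⁻⁵ × sin 29° = 7.07×10⁻⁵ s⁻¹
Component geostrophic relations (x east, y north):
u_g = −(1/(fρ)) ∂P/∂y,  v_g = (1/(fρ)) ∂P/∂x
u_g = −(−2.2×10⁻³)/(7.07×10⁻⁵ × 1.08) = 28.8 m/s;  v_g = (1.0×10⁻³)/(7.07×10⁻⁵ × 1.08) = 13.1 m/s
|V_g| = √(u_g² + v_g²) = 31.7 m/s

32 m/s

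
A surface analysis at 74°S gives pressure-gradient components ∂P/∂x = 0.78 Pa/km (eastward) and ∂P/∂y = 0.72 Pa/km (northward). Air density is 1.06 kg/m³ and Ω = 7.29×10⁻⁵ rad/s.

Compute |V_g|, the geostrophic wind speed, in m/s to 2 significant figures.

7.1 m/s

Coriolis parameter at 74°S:
f = 2Ω sin φ = 2 × 7.29×10⁻⁵ × sin 74° = 1.40×10⁻⁴ s⁻¹
In the Southern Hemisphere f is negative: f = −1.40×10⁻⁴ s⁻¹.
Component geostrophic relations (x east, y north):
u_g = −(1/(fρ)) ∂P/∂y,  v_g = (1/(fρ)) ∂P/∂x
u_g = −(0.72×10⁻³)/(−1.40×10⁻⁴ × 1.06) = 4.85 m/s;  v_g = (0.78×10⁻³)/(−1.40×10⁻⁴ × 1.06) = −5.25 m/s
|V_g| = √(u_g² + v_g²) = 7.15 m/s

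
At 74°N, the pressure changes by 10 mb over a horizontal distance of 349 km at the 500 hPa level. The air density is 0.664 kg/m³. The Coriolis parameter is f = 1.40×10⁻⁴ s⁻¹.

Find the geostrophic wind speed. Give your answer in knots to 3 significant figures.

Pressure gradient: |∂P/∂n| = 1000 Pa / 349000 m = 2.87×10⁻³ Pa/m
Geostrophic balance (pressure-gradient force = Coriolis force):
V_g = (1/(fρ)) |∂P/∂n| = 2.87×10⁻³ / (1.40×10⁻⁴ × 0.664) = 30.8 m/s
Converting: 30.8 m/s × 1.944 = 59.9 knots

59.9 knots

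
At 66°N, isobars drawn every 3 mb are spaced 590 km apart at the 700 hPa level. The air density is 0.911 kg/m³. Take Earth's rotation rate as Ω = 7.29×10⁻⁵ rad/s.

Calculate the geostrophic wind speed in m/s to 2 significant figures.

Coriolis parameter at 66°N:
f = 2Ω sin φ = 2 × 7.29×10⁻⁵ × sin 66° = 1.33×10⁻⁴ s⁻¹
Pressure gradient: |∂P/∂n| = 300 Pa / 590000 m = 5.08×10⁻⁴ Pa/m
Geostrophic balance (pressure-gradient force = Coriolis force):
V_g = (1/(fρ)) |∂P/∂n| = 5.08×10⁻⁴ / (1.33×10⁻⁴ × 0.911) = 4.19 m/s

4.2 m/s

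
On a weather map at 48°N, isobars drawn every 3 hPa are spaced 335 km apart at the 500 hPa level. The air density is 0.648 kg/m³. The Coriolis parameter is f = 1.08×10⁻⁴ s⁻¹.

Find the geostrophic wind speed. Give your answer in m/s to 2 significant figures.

Pressure gradient: |∂P/∂n| = 300 Pa / 335000 m = 8.96×10⁻⁴ Pa/m
Geostrophic balance (pressure-gradient force = Coriolis force):
V_g = (1/(fρ)) |∂P/∂n| = 8.96×10⁻⁴ / (1.08×10⁻⁴ × 0.648) = 12.8 m/s

13 m/s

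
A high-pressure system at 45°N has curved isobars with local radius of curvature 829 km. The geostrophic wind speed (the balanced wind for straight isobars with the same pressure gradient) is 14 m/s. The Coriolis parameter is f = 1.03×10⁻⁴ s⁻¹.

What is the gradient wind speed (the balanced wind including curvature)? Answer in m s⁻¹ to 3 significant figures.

17.6 m s⁻¹

Around a high, pressure-gradient force acts outward with centrifugal, so Coriolis balances both:
fV = (1/ρ)|∂P/∂n| + V²/R  →  V² − fR·V + fR·V_g = 0
With fR = 1.03×10⁻⁴ × 829×10³ m = 85.4 m/s:
V = [fR − √((fR)² − 4 fR V_g)]/2 = [85.4 − √(85.4² − 4×85.4×14)]/2 = 17.6 m/s
Supergeostrophic (V > V_g = 14 m/s), as expected around a high.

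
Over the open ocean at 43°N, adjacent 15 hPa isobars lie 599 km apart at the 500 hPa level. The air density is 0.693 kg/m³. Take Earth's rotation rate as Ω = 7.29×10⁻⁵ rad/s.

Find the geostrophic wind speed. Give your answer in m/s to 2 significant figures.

36 m/s

Coriolis parameter at 43°N:
f = 2Ω sin φ = 2 × 7.29×10⁻⁵ × sin 43° = 9.94×10⁻⁵ s⁻¹
Pressure gradient: |∂P/∂n| = 1500 Pa / 599000 m = 2.50×10⁻³ Pa/m
Geostrophic balance (pressure-gradient force = Coriolis force):
V_g = (1/(fρ)) |∂P/∂n| = 2.50×10⁻³ / (9.94×10⁻⁵ × 0.693) = 36.3 m/s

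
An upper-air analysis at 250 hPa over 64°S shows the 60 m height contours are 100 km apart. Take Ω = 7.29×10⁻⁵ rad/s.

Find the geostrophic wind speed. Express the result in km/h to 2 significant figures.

Coriolis parameter at 64°S:
f = 2Ω sin φ = 2 × 7.29×10⁻⁵ × sin 64° = 1.31×10⁻⁴ s⁻¹
Height gradient: |∂Z/∂n| = 60 m / 100000 m = 6.00×10⁻⁴
On a pressure surface, geostrophic balance gives V_g = (g/f)|∂Z/∂n|:
V_g = 9.81 × 6.00×10⁻⁴ / 1.31×10⁻⁴ = 44.9 m/s
Converting: 44.9 m/s × 3.6 = 160 km/h

160 km/h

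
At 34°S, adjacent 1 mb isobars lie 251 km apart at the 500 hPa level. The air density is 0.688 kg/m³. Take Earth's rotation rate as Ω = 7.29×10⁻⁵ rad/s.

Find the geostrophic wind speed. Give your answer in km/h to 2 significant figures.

Coriolis parameter at 34°S:
f = 2Ω sin φ = 2 × 7.29×10⁻⁵ × sin 34° = 8.15×10⁻⁵ s⁻¹
Pressure gradient: |∂P/∂n| = 100 Pa / 251000 m = 3.98×10⁻⁴ Pa/m
Geostrophic balance (pressure-gradient force = Coriolis force):
V_g = (1/(fρ)) |∂P/∂n| = 3.98×10⁻⁴ / (8.15×10⁻⁵ × 0.688) = 7.10 m/s
Converting: 7.10 m/s × 3.6 = 26 km/h

26 km/h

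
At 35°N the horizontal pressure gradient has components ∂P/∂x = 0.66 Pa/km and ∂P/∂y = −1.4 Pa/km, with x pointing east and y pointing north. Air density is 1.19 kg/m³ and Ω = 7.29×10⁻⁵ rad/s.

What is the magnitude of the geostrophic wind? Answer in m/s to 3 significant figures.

Coriolis parameter at 35°N:
f = 2Ω sin φ = 2 × 7.29×10⁻⁵ × sin 35° = 8.36×10⁻⁵ s⁻¹
Component geostrophic relations (x east, y north):
u_g = −(1/(fρ)) ∂P/∂y,  v_g = (1/(fρ)) ∂P/∂x
u_g = −(−1.4×10⁻³)/(8.36×10⁻⁵ × 1.19) = 14.1 m/s;  v_g = (0.66×10⁻³)/(8.36×10⁻⁵ × 1.19) = 6.63 m/s
|V_g| = √(u_g² + v_g²) = 15.6 m/s

15.6 m/s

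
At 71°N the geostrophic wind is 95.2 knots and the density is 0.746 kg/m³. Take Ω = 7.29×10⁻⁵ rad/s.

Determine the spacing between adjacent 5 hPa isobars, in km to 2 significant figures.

Coriolis parameter at 71°N:
f = 2Ω sin φ = 2 × 7.29×10⁻⁵ × sin 71° = 1.38×10⁻⁴ s⁻¹
Wind speed in SI: 95.2 knots = 49.0 m/s
Geostrophic balance rearranged: |∂P/∂n| = f ρ V_g
|∂P/∂n| = 1.38×10⁻⁴ × 0.746 × 49.0 = 5.04×10⁻³ Pa/m
Isobar spacing: Δn = ΔP/|∂P/∂n| = 500 Pa / 5.04×10⁻³ Pa/m = 99272 m ≈ 99 km

99 km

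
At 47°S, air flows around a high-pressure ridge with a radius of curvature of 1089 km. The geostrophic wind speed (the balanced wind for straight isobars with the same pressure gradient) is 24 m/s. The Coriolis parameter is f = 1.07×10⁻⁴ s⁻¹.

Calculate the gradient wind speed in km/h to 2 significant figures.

Around a high, pressure-gradient force acts outward with centrifugal, so Coriolis balances both:
fV = (1/ρ)|∂P/∂n| + V²/R  →  V² − fR·V + fR·V_g = 0
With fR = 1.07×10⁻⁴ × 1089×10³ m = 117 m/s:
V = [fR − √((fR)² − 4 fR V_g)]/2 = [117 − √(117² − 4×117×24)]/2 = 33.8 m/s
Supergeostrophic (V > V_g = 24 m/s), as expected around a high.
Converting: 33.8 m/s × 3.6 = 120 km/h

120 km/h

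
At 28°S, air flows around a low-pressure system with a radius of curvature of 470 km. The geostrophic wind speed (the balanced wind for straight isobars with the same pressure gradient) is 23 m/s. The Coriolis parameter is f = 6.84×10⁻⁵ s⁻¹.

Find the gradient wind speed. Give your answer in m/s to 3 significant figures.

Around a low, centrifugal force acts outward with Coriolis, so pressure-gradient force balances both:
(1/ρ)|∂P/∂n| = fV + V²/R  →  V² + fR·V − fR·V_g = 0
With fR = 6.84×10⁻⁵ × 470×10³ m = 32.1 m/s:
V = [−fR + √((fR)² + 4 fR V_g)]/2 = [−32.1 + √(32.1² + 4×32.1×23)]/2 = 15.5 m/s
Subgeostrophic (V < V_g = 23 m/s), as expected around a low.

15.5 m/s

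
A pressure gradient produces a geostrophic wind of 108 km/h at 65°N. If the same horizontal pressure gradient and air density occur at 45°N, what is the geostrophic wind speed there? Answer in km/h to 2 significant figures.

140 km/h

With the same pressure gradient and density, V_g ∝ 1/f ∝ 1/sin φ.
V₂ = V₁ · sin φ₁ / sin φ₂ = 108 × sin 65° / sin 45°
V₂ = 108 × 0.9063/0.7071 = 140 km/h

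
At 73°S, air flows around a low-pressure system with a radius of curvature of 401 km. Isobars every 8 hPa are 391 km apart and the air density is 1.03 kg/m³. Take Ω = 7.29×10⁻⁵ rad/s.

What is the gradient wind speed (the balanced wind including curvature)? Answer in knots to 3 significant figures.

22.9 knots

Coriolis parameter at 73°S:
f = 2Ω sin φ = 2 × 7.29×10⁻⁵ × sin 73° = 1.39×10⁻⁴ s⁻¹
Pressure gradient: |∂P/∂n| = 800 Pa / 391000 m = 2.05×10⁻³ Pa/m
Geostrophic speed: V_g = |∂P/∂n|/(fρ) = 2.05×10⁻³/(1.39×10⁻⁴ × 1.03) = 14.2 m/s
Around a low, centrifugal force acts outward with Coriolis, so pressure-gradient force balances both:
(1/ρ)|∂P/∂n| = fV + V²/R  →  V² + fR·V − fR·V_g = 0
With fR = 1.39×10⁻⁴ × 401×10³ m = 55.9 m/s:
V = [−fR + √((fR)² + 4 fR V_g)]/2 = [−55.9 + √(55.9² + 4×55.9×14.2)]/2 = 11.8 m/s
Subgeostrophic (V < V_g = 14.2 m/s), as expected around a low.
Converting: 11.8 m/s × 1.944 = 22.9 knots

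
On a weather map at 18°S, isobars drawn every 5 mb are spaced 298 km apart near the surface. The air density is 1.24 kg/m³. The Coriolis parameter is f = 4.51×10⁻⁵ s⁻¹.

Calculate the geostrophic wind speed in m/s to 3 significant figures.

Pressure gradient: |∂P/∂n| = 500 Pa / 298000 m = 1.68×10⁻³ Pa/m
Geostrophic balance (pressure-gradient force = Coriolis force):
V_g = (1/(fρ)) |∂P/∂n| = 1.68×10⁻³ / (4.51×10⁻⁵ × 1.24) = 30.0 m/s

30.0 m/s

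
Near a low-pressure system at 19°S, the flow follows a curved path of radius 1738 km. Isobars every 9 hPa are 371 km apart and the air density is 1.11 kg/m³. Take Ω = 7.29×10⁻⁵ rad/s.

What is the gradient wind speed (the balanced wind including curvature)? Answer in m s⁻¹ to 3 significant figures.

32.9 m s⁻¹

Coriolis parameter at 19°S:
f = 2Ω sin φ = 2 × 7.29×10⁻⁵ × sin 19° = 4.75×10⁻⁵ s⁻¹
Pressure gradient: |∂P/∂n| = 900 Pa / 371000 m = 2.43×10⁻³ Pa/m
Geostrophic speed: V_g = |∂P/∂n|/(fρ) = 2.43×10⁻³/(4.75×10⁻⁵ × 1.11) = 46.0 m/s
Around a low, centrifugal force acts outward with Coriolis, so pressure-gradient force balances both:
(1/ρ)|∂P/∂n| = fV + V²/R  →  V² + fR·V − fR·V_g = 0
With fR = 4.75×10⁻⁵ × 1738×10³ m = 82.5 m/s:
V = [−fR + √((fR)² + 4 fR V_g)]/2 = [−82.5 + √(82.5² + 4×82.5×46)]/2 = 32.9 m/s
Subgeostrophic (V < V_g = 46 m/s), as expected around a low.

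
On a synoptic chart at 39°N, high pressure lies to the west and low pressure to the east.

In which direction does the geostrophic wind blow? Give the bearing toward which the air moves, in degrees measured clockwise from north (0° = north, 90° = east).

180°

The pressure-gradient force points toward the east (bearing 090°).
Geostrophic balance: in the Northern Hemisphere the Coriolis force deflects motion to the right, so the geostrophic wind blows 90° to the right of the pressure-gradient force (low pressure on the left).
Rotating 090° by 90° clockwise gives 180° — the wind blows toward the south.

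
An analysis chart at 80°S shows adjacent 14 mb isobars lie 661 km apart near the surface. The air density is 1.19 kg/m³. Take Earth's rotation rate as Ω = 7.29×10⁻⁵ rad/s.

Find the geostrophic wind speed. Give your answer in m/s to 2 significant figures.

Coriolis parameter at 80°S:
f = 2Ω sin φ = 2 × 7.29×10⁻⁵ × sin 80° = 1.44×10⁻⁴ s⁻¹
Pressure gradient: |∂P/∂n| = 1400 Pa / 661000 m = 2.12×10⁻³ Pa/m
Geostrophic balance (pressure-gradient force = Coriolis force):
V_g = (1/(fρ)) |∂P/∂n| = 2.12×10⁻³ / (1.44×10⁻⁴ × 1.19) = 12.4 m/s

12 m/s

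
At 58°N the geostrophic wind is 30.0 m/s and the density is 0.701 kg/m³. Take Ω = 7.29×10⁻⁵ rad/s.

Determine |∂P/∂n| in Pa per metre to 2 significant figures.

2.6×10⁻³ Pa/m

Coriolis parameter at 58°N:
f = 2Ω sin φ = 2 × 7.29×10⁻⁵ × sin 58° = 1.24×10⁻⁴ s⁻¹
Geostrophic balance rearranged: |∂P/∂n| = f ρ V_g
|∂P/∂n| = 1.24×10⁻⁴ × 0.701 × 30.0 = 2.60×10⁻³ Pa/m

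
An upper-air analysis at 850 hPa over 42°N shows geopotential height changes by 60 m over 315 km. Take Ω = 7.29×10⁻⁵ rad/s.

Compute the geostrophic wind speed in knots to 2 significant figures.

Coriolis parameter at 42°N:
f = 2Ω sin φ = 2 × 7.29×10⁻⁵ × sin 42° = 9.76×10⁻⁵ s⁻¹
Height gradient: |∂Z/∂n| = 60 m / 315000 m = 1.90×10⁻⁴
On a pressure surface, geostrophic balance gives V_g = (g/f)|∂Z/∂n|:
V_g = 9.81 × 1.90×10⁻⁴ / 9.76×10⁻⁵ = 19.2 m/s
Converting: 19.2 m/s × 1.944 = 37 knots

37 knots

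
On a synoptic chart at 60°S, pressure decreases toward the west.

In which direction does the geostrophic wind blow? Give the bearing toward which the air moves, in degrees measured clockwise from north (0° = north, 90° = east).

The pressure-gradient force points toward the west (bearing 270°).
Geostrophic balance: in the Southern Hemisphere the Coriolis force deflects motion to the left, so the geostrophic wind blows 90° to the left of the pressure-gradient force (low pressure on the right).
Rotating 270° by 90° counterclockwise gives 180° — the wind blows toward the south.

180°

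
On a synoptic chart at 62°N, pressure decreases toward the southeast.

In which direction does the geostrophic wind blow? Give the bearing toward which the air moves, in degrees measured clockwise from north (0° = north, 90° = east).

The pressure-gradient force points toward the southeast (bearing 135°).
Geostrophic balance: in the Northern Hemisphere the Coriolis force deflects motion to the right, so the geostrophic wind blows 90° to the right of the pressure-gradient force (low pressure on the left).
Rotating 135° by 90° clockwise gives 225° — the wind blows toward the southwest.

225°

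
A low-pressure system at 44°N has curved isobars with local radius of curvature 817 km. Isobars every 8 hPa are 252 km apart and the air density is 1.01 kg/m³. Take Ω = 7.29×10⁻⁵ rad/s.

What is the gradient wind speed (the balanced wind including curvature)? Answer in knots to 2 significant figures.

Coriolis parameter at 44°N:
f = 2Ω sin φ = 2 × 7.29×10⁻⁵ × sin 44° = 1.01×10⁻⁴ s⁻¹
Pressure gradient: |∂P/∂n| = 800 Pa / 252000 m = 3.17×10⁻³ Pa/m
Geostrophic speed: V_g = |∂P/∂n|/(fρ) = 3.17×10⁻³/(1.01×10⁻⁴ × 1.01) = 31.0 m/s
Around a low, centrifugal force acts outward with Coriolis, so pressure-gradient force balances both:
(1/ρ)|∂P/∂n| = fV + V²/R  →  V² + fR·V − fR·V_g = 0
With fR = 1.01×10⁻⁴ × 817×10³ m = 82.7 m/s:
V = [−fR + √((fR)² + 4 fR V_g)]/2 = [−82.7 + √(82.7² + 4×82.7×31)]/2 = 24 m/s
Subgeostrophic (V < V_g = 31 m/s), as expected around a low.
Converting: 24 m/s × 1.944 = 47 knots

47 knots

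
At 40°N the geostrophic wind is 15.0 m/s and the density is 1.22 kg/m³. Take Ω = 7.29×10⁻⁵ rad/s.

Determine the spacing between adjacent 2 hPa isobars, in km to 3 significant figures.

Coriolis parameter at 40°N:
f = 2Ω sin φ = 2 × 7.29×10⁻⁵ × sin 40° = 9.37×10⁻⁵ s⁻¹
Geostrophic balance rearranged: |∂P/∂n| = f ρ V_g
|∂P/∂n| = 9.37×10⁻⁵ × 1.22 × 15.0 = 1.72×10⁻³ Pa/m
Isobar spacing: Δn = ΔP/|∂P/∂n| = 200 Pa / 1.72×10⁻³ Pa/m = 116615 m ≈ 117 km

117 km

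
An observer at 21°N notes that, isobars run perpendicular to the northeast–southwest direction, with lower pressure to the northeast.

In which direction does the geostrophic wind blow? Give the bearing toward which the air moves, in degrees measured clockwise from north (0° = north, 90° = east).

The pressure-gradient force points toward the northeast (bearing 045°).
Geostrophic balance: in the Northern Hemisphere the Coriolis force deflects motion to the right, so the geostrophic wind blows 90° to the right of the pressure-gradient force (low pressure on the left).
Rotating 045° by 90° clockwise gives 135° — the wind blows toward the southeast.

135°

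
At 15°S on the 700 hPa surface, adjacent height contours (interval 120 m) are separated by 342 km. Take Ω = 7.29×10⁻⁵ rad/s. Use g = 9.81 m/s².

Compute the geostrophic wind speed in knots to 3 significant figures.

177 knots

Coriolis parameter at 15°S:
f = 2Ω sin φ = 2 × 7.29×10⁻⁵ × sin 15° = 3.77×10⁻⁵ s⁻¹
Height gradient: |∂Z/∂n| = 120 m / 342000 m = 3.51×10⁻⁴
On a pressure surface, geostrophic balance gives V_g = (g/f)|∂Z/∂n|:
V_g = 9.81 × 3.51×10⁻⁴ / 3.77×10⁻⁵ = 91.2 m/s
Converting: 91.2 m/s × 1.944 = 177 knots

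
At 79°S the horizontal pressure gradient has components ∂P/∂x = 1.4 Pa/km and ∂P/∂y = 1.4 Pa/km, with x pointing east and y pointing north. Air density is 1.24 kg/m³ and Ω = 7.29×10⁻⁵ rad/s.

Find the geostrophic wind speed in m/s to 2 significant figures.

11 m/s

Coriolis parameter at 79°S:
f = 2Ω sin φ = 2 × 7.29×10⁻⁵ × sin 79° = 1.43×10⁻⁴ s⁻¹
In the Southern Hemisphere f is negative: f = −1.43×10⁻⁴ s⁻¹.
Component geostrophic relations (x east, y north):
u_g = −(1/(fρ)) ∂P/∂y,  v_g = (1/(fρ)) ∂P/∂x
u_g = −(1.4×10⁻³)/(−1.43×10⁻⁴ × 1.24) = 7.89 m/s;  v_g = (1.4×10⁻³)/(−1.43×10⁻⁴ × 1.24) = −7.89 m/s
|V_g| = √(u_g² + v_g²) = 11.2 m/s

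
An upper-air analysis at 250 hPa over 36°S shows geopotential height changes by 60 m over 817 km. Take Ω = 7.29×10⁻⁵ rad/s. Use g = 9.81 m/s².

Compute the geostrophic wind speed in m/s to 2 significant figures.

8.4 m/s

Coriolis parameter at 36°S:
f = 2Ω sin φ = 2 × 7.29×10⁻⁵ × sin 36° = 8.57×10⁻⁵ s⁻¹
Height gradient: |∂Z/∂n| = 60 m / 817000 m = 7.34×10⁻⁵
On a pressure surface, geostrophic balance gives V_g = (g/f)|∂Z/∂n|:
V_g = 9.81 × 7.34×10⁻⁵ / 8.57×10⁻⁵ = 8.41 m/s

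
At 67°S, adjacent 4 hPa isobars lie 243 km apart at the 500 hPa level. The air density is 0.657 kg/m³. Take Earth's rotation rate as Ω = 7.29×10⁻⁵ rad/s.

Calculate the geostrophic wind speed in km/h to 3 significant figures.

67.2 km/h

Coriolis parameter at 67°S:
f = 2Ω sin φ = 2 × 7.29×10⁻⁵ × sin 67° = 1.34×10⁻⁴ s⁻¹
Pressure gradient: |∂P/∂n| = 400 Pa / 243000 m = 1.65×10⁻³ Pa/m
Geostrophic balance (pressure-gradient force = Coriolis force):
V_g = (1/(fρ)) |∂P/∂n| = 1.65×10⁻³ / (1.34×10⁻⁴ × 0.657) = 18.7 m/s
Converting: 18.7 m/s × 3.6 = 67.2 km/h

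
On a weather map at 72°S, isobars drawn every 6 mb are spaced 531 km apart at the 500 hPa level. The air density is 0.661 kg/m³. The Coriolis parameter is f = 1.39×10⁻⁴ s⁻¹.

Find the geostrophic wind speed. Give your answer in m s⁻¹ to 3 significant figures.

Pressure gradient: |∂P/∂n| = 600 Pa / 531000 m = 1.13×10⁻³ Pa/m
Geostrophic balance (pressure-gradient force = Coriolis force):
V_g = (1/(fρ)) |∂P/∂n| = 1.13×10⁻³ / (1.39×10⁻⁴ × 0.661) = 12.3 m/s

12.3 m s⁻¹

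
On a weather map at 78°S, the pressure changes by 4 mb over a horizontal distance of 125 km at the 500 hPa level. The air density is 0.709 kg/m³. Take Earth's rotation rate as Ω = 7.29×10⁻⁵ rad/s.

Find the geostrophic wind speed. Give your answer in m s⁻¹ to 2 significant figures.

32 m s⁻¹

Coriolis parameter at 78°S:
f = 2Ω sin φ = 2 × 7.29×10⁻⁵ × sin 78° = 1.43×10⁻⁴ s⁻¹
Pressure gradient: |∂P/∂n| = 400 Pa / 125000 m = 3.20×10⁻³ Pa/m
Geostrophic balance (pressure-gradient force = Coriolis force):
V_g = (1/(fρ)) |∂P/∂n| = 3.20×10⁻³ / (1.43×10⁻⁴ × 0.709) = 31.6 m/s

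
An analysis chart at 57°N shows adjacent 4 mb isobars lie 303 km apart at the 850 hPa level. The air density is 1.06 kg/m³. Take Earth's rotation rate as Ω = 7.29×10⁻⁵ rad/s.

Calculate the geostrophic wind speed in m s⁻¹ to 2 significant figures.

Coriolis parameter at 57°N:
f = 2Ω sin φ = 2 × 7.29×10⁻⁵ × sin 57° = 1.22×10⁻⁴ s⁻¹
Pressure gradient: |∂P/∂n| = 400 Pa / 303000 m = 1.32×10⁻³ Pa/m
Geostrophic balance (pressure-gradient force = Coriolis force):
V_g = (1/(fρ)) |∂P/∂n| = 1.32×10⁻³ / (1.22×10⁻⁴ × 1.06) = 10.2 m/s

10 m s⁻¹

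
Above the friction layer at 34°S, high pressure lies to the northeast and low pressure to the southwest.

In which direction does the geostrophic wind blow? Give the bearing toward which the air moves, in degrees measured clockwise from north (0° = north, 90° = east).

The pressure-gradient force points toward the southwest (bearing 225°).
Geostrophic balance: in the Southern Hemisphere the Coriolis force deflects motion to the left, so the geostrophic wind blows 90° to the left of the pressure-gradient force (low pressure on the right).
Rotating 225° by 90° counterclockwise gives 135° — the wind blows toward the southeast.

135°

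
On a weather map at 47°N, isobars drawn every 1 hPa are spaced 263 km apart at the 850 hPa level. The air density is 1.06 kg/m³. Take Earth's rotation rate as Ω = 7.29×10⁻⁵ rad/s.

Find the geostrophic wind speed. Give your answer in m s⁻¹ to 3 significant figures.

3.36 m s⁻¹

Coriolis parameter at 47°N:
f = 2Ω sin φ = 2 × 7.29×10⁻⁵ × sin 47° = 1.07×10⁻⁴ s⁻¹
Pressure gradient: |∂P/∂n| = 100 Pa / 263000 m = 3.80×10⁻⁴ Pa/m
Geostrophic balance (pressure-gradient force = Coriolis force):
V_g = (1/(fρ)) |∂P/∂n| = 3.80×10⁻⁴ / (1.07×10⁻⁴ × 1.06) = 3.36 m/s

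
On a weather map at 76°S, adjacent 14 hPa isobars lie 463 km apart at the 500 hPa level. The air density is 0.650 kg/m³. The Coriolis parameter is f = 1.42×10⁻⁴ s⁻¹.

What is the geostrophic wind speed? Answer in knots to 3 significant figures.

Pressure gradient: |∂P/∂n| = 1400 Pa / 463000 m = 3.02×10⁻³ Pa/m
Geostrophic balance (pressure-gradient force = Coriolis force):
V_g = (1/(fρ)) |∂P/∂n| = 3.02×10⁻³ / (1.42×10⁻⁴ × 0.650) = 32.8 m/s
Converting: 32.8 m/s × 1.944 = 63.7 knots

63.7 knots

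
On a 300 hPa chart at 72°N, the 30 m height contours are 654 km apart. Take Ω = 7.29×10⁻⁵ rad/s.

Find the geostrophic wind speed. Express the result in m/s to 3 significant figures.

3.25 m/s

Coriolis parameter at 72°N:
f = 2Ω sin φ = 2 × 7.29×10⁻⁵ × sin 72° = 1.39×10⁻⁴ s⁻¹
Height gradient: |∂Z/∂n| = 30 m / 654000 m = 4.59×10⁻⁵
On a pressure surface, geostrophic balance gives V_g = (g/f)|∂Z/∂n|:
V_g = 9.81 × 4.59×10⁻⁵ / 1.39×10⁻⁴ = 3.25 m/s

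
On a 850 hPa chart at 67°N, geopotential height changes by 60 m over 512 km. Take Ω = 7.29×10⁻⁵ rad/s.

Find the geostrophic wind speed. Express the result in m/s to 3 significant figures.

Coriolis parameter at 67°N:
f = 2Ω sin φ = 2 × 7.29×10⁻⁵ × sin 67° = 1.34×10⁻⁴ s⁻¹
Height gradient: |∂Z/∂n| = 60 m / 512000 m = 1.17×10⁻⁴
On a pressure surface, geostrophic balance gives V_g = (g/f)|∂Z/∂n|:
V_g = 9.81 × 1.17×10⁻⁴ / 1.34×10⁻⁴ = 8.57 m/s

8.57 m/s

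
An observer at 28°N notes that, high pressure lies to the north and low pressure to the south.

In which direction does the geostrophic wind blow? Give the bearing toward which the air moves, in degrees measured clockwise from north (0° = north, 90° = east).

The pressure-gradient force points toward the south (bearing 180°).
Geostrophic balance: in the Northern Hemisphere the Coriolis force deflects motion to the right, so the geostrophic wind blows 90° to the right of the pressure-gradient force (low pressure on the left).
Rotating 180° by 90° clockwise gives 270° — the wind blows toward the west.

270°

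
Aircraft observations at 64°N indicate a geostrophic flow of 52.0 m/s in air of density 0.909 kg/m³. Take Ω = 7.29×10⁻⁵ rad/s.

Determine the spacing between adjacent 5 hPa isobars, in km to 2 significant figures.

Coriolis parameter at 64°N:
f = 2Ω sin φ = 2 × 7.29×10⁻⁵ × sin 64° = 1.31×10⁻⁴ s⁻¹
Geostrophic balance rearranged: |∂P/∂n| = f ρ V_g
|∂P/∂n| = 1.31×10⁻⁴ × 0.909 × 52.0 = 6.19×10⁻³ Pa/m
Isobar spacing: Δn = ΔP/|∂P/∂n| = 500 Pa / 6.19×10⁻³ Pa/m = 80721 m ≈ 81 km

81 km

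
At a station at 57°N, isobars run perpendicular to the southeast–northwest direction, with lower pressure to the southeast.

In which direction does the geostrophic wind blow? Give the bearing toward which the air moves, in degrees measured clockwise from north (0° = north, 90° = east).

The pressure-gradient force points toward the southeast (bearing 135°).
Geostrophic balance: in the Northern Hemisphere the Coriolis force deflects motion to the right, so the geostrophic wind blows 90° to the right of the pressure-gradient force (low pressure on the left).
Rotating 135° by 90° clockwise gives 225° — the wind blows toward the southwest.

225°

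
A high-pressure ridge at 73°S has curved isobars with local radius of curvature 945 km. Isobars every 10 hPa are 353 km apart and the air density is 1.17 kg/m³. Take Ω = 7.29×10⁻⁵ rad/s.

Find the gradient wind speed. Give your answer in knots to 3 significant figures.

Coriolis parameter at 73°S:
f = 2Ω sin φ = 2 × 7.29×10⁻⁵ × sin 73° = 1.39×10⁻⁴ s⁻¹
Pressure gradient: |∂P/∂n| = 1000 Pa / 353000 m = 2.83×10⁻³ Pa/m
Geostrophic speed: V_g = |∂P/∂n|/(fρ) = 2.83×10⁻³/(1.39×10⁻⁴ × 1.17) = 17.4 m/s
Around a high, pressure-gradient force acts outward with centrifugal, so Coriolis balances both:
fV = (1/ρ)|∂P/∂n| + V²/R  →  V² − fR·V + fR·V_g = 0
With fR = 1.39×10⁻⁴ × 945×10³ m = 132 m/s:
V = [fR − √((fR)² − 4 fR V_g)]/2 = [132 − √(132² − 4×132×17.4)]/2 = 20.6 m/s
Supergeostrophic (V > V_g = 17.4 m/s), as expected around a high.
Converting: 20.6 m/s × 1.944 = 40.0 knots

40.0 knots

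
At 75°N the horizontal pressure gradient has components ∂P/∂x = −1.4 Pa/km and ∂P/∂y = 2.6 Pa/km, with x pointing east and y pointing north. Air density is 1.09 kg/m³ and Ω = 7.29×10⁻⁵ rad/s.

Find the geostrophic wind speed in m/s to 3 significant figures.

19.2 m/s

Coriolis parameter at 75°N:
f = 2Ω sin φ = 2 × 7.29×10⁻⁵ × sin 75° = 1.41×10⁻⁴ s⁻¹
Component geostrophic relations (x east, y north):
u_g = −(1/(fρ)) ∂P/∂y,  v_g = (1/(fρ)) ∂P/∂x
u_g = −(2.6×10⁻³)/(1.41×10⁻⁴ × 1.09) = −16.9 m/s;  v_g = (−1.4×10⁻³)/(1.41×10⁻⁴ × 1.09) = −9.12 m/s
|V_g| = √(u_g² + v_g²) = 19.2 m/s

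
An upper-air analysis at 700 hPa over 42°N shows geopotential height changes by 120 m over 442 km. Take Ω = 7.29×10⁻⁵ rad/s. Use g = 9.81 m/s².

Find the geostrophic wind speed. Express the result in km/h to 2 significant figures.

98 km/h

Coriolis parameter at 42°N:
f = 2Ω sin φ = 2 × 7.29×10⁻⁵ × sin 42° = 9.76×10⁻⁵ s⁻¹
Height gradient: |∂Z/∂n| = 120 m / 442000 m = 2.71×10⁻⁴
On a pressure surface, geostrophic balance gives V_g = (g/f)|∂Z/∂n|:
V_g = 9.81 × 2.71×10⁻⁴ / 9.76×10⁻⁵ = 27.3 m/s
Converting: 27.3 m/s × 3.6 = 98 km/h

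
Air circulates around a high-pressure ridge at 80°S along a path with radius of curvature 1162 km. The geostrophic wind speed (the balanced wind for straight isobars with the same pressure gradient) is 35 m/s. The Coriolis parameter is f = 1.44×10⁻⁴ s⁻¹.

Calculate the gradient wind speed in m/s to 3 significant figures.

49.9 m/s

Around a high, pressure-gradient force acts outward with centrifugal, so Coriolis balances both:
fV = (1/ρ)|∂P/∂n| + V²/R  →  V² − fR·V + fR·V_g = 0
With fR = 1.44×10⁻⁴ × 1162×10³ m = 167 m/s:
V = [fR − √((fR)² − 4 fR V_g)]/2 = [167 − √(167² − 4×167×35)]/2 = 49.9 m/s
Supergeostrophic (V > V_g = 35 m/s), as expected around a high.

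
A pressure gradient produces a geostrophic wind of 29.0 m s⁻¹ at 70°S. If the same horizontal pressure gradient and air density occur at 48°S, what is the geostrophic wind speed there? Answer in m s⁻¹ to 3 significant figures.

With the same pressure gradient and density, V_g ∝ 1/f ∝ 1/sin φ.
V₂ = V₁ · sin φ₁ / sin φ₂ = 29.0 × sin 70° / sin 48°
V₂ = 29.0 × 0.9397/0.7431 = 36.7 m s⁻¹

36.7 m s⁻¹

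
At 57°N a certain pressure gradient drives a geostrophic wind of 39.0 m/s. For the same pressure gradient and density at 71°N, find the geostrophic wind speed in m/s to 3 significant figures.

34.6 m/s

With the same pressure gradient and density, V_g ∝ 1/f ∝ 1/sin φ.
V₂ = V₁ · sin φ₁ / sin φ₂ = 39.0 × sin 57° / sin 71°
V₂ = 39.0 × 0.8387/0.9455 = 34.6 m/s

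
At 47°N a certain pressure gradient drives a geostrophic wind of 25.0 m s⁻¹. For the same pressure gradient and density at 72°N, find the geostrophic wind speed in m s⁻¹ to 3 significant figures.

With the same pressure gradient and density, V_g ∝ 1/f ∝ 1/sin φ.
V₂ = V₁ · sin φ₁ / sin φ₂ = 25.0 × sin 47° / sin 72°
V₂ = 25.0 × 0.7314/0.9511 = 19.2 m s⁻¹

19.2 m s⁻¹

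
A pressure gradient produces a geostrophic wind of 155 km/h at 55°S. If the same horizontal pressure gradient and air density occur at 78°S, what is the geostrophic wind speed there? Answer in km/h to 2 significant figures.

130 km/h

With the same pressure gradient and density, V_g ∝ 1/f ∝ 1/sin φ.
V₂ = V₁ · sin φ₁ / sin φ₂ = 155 × sin 55° / sin 78°
V₂ = 155 × 0.8192/0.9781 = 130 km/h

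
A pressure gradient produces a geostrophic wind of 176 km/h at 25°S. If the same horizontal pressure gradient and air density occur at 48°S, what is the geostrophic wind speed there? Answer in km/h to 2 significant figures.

100 km/h

With the same pressure gradient and density, V_g ∝ 1/f ∝ 1/sin φ.
V₂ = V₁ · sin φ₁ / sin φ₂ = 176 × sin 25° / sin 48°
V₂ = 176 × 0.4226/0.7431 = 100 km/h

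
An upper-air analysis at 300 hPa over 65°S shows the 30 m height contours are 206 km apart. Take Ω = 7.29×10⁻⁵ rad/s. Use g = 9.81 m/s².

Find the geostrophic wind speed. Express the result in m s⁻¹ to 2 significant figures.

11 m s⁻¹

Coriolis parameter at 65°S:
f = 2Ω sin φ = 2 × 7.29×10⁻⁵ × sin 65° = 1.32×10⁻⁴ s⁻¹
Height gradient: |∂Z/∂n| = 30 m / 206000 m = 1.46×10⁻⁴
On a pressure surface, geostrophic balance gives V_g = (g/f)|∂Z/∂n|:
V_g = 9.81 × 1.46×10⁻⁴ / 1.32×10⁻⁴ = 10.8 m/s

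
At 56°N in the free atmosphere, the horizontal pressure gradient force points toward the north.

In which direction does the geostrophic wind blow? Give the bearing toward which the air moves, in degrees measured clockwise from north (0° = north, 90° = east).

090°

The pressure-gradient force points toward the north (bearing 000°).
Geostrophic balance: in the Northern Hemisphere the Coriolis force deflects motion to the right, so the geostrophic wind blows 90° to the right of the pressure-gradient force (low pressure on the left).
Rotating 000° by 90° clockwise gives 090° — the wind blows toward the east.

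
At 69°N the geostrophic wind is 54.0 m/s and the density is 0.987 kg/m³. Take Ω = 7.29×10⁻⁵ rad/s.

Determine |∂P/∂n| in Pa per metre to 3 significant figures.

7.25×10⁻³ Pa/m

Coriolis parameter at 69°N:
f = 2Ω sin φ = 2 × 7.29×10⁻⁵ × sin 69° = 1.36×10⁻⁴ s⁻¹
Geostrophic balance rearranged: |∂P/∂n| = f ρ V_g
|∂P/∂n| = 1.36×10⁻⁴ × 0.987 × 54.0 = 7.25×10⁻³ Pa/m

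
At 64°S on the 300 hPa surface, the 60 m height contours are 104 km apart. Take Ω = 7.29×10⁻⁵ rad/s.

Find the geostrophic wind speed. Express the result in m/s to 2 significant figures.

Coriolis parameter at 64°S:
f = 2Ω sin φ = 2 × 7.29×10⁻⁵ × sin 64° = 1.31×10⁻⁴ s⁻¹
Height gradient: |∂Z/∂n| = 60 m / 104000 m = 5.77×10⁻⁴
On a pressure surface, geostrophic balance gives V_g = (g/f)|∂Z/∂n|:
V_g = 9.81 × 5.77×10⁻⁴ / 1.31×10⁻⁴ = 43.2 m/s

43 m/s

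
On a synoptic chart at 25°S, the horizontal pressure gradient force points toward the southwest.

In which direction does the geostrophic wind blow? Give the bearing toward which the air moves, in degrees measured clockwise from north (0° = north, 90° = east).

The pressure-gradient force points toward the southwest (bearing 225°).
Geostrophic balance: in the Southern Hemisphere the Coriolis force deflects motion to the left, so the geostrophic wind blows 90° to the left of the pressure-gradient force (low pressure on the right).
Rotating 225° by 90° counterclockwise gives 135° — the wind blows toward the southeast.

135°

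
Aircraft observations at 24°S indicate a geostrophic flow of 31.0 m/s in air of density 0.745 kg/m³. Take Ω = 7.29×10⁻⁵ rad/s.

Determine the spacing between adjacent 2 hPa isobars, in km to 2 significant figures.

Coriolis parameter at 24°S:
f = 2Ω sin φ = 2 × 7.29×10⁻⁵ × sin 24° = 5.93×10⁻⁵ s⁻¹
Geostrophic balance rearranged: |∂P/∂n| = f ρ V_g
|∂P/∂n| = 5.93×10⁻⁵ × 0.745 × 31.0 = 1.37×10⁻³ Pa/m
Isobar spacing: Δn = ΔP/|∂P/∂n| = 200 Pa / 1.37×10⁻³ Pa/m = 146030 m ≈ 150 km

150 km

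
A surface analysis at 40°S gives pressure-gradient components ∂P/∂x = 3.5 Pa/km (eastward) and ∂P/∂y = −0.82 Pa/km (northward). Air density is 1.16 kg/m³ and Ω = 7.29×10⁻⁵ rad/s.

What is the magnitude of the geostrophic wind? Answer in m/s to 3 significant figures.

33.1 m/s

Coriolis parameter at 40°S:
f = 2Ω sin φ = 2 × 7.29×10⁻⁵ × sin 40° = 9.37×10⁻⁵ s⁻¹
In the Southern Hemisphere f is negative: f = −9.37×10⁻⁵ s⁻¹.
Component geostrophic relations (x east, y north):
u_g = −(1/(fρ)) ∂P/∂y,  v_g = (1/(fρ)) ∂P/∂x
u_g = −(−0.82×10⁻³)/(−9.37×10⁻⁵ × 1.16) = −7.54 m/s;  v_g = (3.5×10⁻³)/(−9.37×10⁻⁵ × 1.16) = −32.2 m/s
|V_g| = √(u_g² + v_g²) = 33.1 m/s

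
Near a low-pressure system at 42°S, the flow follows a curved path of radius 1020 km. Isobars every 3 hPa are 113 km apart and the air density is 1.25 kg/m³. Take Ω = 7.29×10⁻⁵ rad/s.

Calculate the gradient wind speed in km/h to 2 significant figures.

66 km/h

Coriolis parameter at 42°S:
f = 2Ω sin φ = 2 × 7.29×10⁻⁵ × sin 42° = 9.76×10⁻⁵ s⁻¹
Pressure gradient: |∂P/∂n| = 300 Pa / 113000 m = 2.65×10⁻³ Pa/m
Geostrophic speed: V_g = |∂P/∂n|/(fρ) = 2.65×10⁻³/(9.76×10⁻⁵ × 1.25) = 21.8 m/s
Around a low, centrifugal force acts outward with Coriolis, so pressure-gradient force balances both:
(1/ρ)|∂P/∂n| = fV + V²/R  →  V² + fR·V − fR·V_g = 0
With fR = 9.76×10⁻⁵ × 1020×10³ m = 99.5 m/s:
V = [−fR + √((fR)² + 4 fR V_g)]/2 = [−99.5 + √(99.5² + 4×99.5×21.8)]/2 = 18.4 m/s
Subgeostrophic (V < V_g = 21.8 m/s), as expected around a low.
Converting: 18.4 m/s × 3.6 = 66 km/h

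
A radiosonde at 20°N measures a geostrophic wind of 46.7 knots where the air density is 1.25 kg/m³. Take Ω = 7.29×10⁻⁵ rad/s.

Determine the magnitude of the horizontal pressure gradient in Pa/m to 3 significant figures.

1.50×10⁻³ Pa/m

Coriolis parameter at 20°N:
f = 2Ω sin φ = 2 × 7.29×10⁻⁵ × sin 20° = 4.99×10⁻⁵ s⁻¹
Wind speed in SI: 46.7 knots = 24.0 m/s
Geostrophic balance rearranged: |∂P/∂n| = f ρ V_g
|∂P/∂n| = 4.99×10⁻⁵ × 1.25 × 24.0 = 1.50×10⁻³ Pa/m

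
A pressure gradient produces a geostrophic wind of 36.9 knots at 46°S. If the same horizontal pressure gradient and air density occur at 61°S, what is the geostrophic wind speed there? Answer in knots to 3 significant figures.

30.3 knots

With the same pressure gradient and density, V_g ∝ 1/f ∝ 1/sin φ.
V₂ = V₁ · sin φ₁ / sin φ₂ = 36.9 × sin 46° / sin 61°
V₂ = 36.9 × 0.7193/0.8746 = 30.3 knots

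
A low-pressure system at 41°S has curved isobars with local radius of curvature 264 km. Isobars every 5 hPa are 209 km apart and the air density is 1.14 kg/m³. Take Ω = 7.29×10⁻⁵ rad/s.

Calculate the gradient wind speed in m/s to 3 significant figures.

Coriolis parameter at 41°S:
f = 2Ω sin φ = 2 × 7.29×10⁻⁵ × sin 41° = 9.57×10⁻⁵ s⁻¹
Pressure gradient: |∂P/∂n| = 500 Pa / 209000 m = 2.39×10⁻³ Pa/m
Geostrophic speed: V_g = |∂P/∂n|/(fρ) = 2.39×10⁻³/(9.57×10⁻⁵ × 1.14) = 21.9 m/s
Around a low, centrifugal force acts outward with Coriolis, so pressure-gradient force balances both:
(1/ρ)|∂P/∂n| = fV + V²/R  →  V² + fR·V − fR·V_g = 0
With fR = 9.57×10⁻⁵ × 264×10³ m = 25.3 m/s:
V = [−fR + √((fR)² + 4 fR V_g)]/2 = [−25.3 + √(25.3² + 4×25.3×21.9)]/2 = 14.1 m/s
Subgeostrophic (V < V_g = 21.9 m/s), as expected around a low.

14.1 m/s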